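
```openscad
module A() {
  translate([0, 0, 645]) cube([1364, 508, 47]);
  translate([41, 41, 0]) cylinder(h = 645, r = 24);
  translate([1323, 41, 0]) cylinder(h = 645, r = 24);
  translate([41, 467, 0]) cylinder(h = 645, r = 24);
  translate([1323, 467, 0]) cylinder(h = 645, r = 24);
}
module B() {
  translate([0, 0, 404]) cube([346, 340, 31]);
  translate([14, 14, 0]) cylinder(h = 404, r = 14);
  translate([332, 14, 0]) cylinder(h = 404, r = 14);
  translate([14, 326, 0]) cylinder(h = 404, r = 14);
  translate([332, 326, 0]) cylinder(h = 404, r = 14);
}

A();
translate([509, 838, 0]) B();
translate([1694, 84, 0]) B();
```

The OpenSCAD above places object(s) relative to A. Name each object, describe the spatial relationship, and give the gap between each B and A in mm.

Each stool's nearest face is 330 mm from the table's bounding box.

A is a table. B is a stool. Two stools sit around the table at the +y, +x sides. The gap between each stool and the table is 330 mm.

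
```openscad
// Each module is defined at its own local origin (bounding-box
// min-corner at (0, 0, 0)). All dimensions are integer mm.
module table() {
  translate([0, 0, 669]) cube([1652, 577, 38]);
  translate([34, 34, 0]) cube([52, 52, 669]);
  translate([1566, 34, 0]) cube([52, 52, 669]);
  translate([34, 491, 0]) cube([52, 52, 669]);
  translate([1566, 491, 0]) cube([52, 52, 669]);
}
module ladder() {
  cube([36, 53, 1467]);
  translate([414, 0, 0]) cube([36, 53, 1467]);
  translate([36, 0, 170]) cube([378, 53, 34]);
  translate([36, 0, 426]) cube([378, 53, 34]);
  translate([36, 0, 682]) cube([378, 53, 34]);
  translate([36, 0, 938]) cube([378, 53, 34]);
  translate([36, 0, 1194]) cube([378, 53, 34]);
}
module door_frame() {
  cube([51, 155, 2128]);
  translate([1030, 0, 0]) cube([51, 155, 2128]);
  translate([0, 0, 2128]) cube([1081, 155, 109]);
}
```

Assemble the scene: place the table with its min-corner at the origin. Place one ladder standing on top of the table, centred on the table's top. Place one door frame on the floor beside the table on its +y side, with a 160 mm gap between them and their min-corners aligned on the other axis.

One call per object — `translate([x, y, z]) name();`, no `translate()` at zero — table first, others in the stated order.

table();
translate([601, 262, 707]) ladder();
translate([0, 737, 0]) door_frame();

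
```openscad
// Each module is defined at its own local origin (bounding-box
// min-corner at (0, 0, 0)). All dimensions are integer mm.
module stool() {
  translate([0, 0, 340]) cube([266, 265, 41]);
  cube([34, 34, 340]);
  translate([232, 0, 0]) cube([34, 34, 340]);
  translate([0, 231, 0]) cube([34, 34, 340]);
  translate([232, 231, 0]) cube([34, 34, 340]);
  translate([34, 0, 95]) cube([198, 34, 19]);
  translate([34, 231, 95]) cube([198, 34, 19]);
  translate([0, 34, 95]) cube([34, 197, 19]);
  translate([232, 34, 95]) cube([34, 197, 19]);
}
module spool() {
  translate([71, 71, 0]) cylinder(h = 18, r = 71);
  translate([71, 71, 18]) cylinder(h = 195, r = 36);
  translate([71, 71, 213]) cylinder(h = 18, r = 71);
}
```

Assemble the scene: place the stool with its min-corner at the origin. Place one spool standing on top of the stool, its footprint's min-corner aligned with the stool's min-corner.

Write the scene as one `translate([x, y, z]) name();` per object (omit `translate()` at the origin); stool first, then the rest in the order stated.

stool();
translate([0, 0, 381]) spool();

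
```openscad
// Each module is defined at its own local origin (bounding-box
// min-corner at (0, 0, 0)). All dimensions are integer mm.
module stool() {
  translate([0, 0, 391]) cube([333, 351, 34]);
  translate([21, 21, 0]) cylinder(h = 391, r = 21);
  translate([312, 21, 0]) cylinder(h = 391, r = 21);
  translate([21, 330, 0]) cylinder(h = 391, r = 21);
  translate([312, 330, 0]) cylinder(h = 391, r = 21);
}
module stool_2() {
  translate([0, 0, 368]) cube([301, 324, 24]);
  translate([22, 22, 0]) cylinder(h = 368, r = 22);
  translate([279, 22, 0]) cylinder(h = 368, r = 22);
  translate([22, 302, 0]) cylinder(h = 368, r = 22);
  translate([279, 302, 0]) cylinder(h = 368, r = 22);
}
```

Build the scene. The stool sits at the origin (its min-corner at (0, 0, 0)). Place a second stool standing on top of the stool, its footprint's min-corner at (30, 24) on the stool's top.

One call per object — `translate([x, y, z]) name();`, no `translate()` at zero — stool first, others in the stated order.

stool();
translate([30, 24, 425]) stool_2();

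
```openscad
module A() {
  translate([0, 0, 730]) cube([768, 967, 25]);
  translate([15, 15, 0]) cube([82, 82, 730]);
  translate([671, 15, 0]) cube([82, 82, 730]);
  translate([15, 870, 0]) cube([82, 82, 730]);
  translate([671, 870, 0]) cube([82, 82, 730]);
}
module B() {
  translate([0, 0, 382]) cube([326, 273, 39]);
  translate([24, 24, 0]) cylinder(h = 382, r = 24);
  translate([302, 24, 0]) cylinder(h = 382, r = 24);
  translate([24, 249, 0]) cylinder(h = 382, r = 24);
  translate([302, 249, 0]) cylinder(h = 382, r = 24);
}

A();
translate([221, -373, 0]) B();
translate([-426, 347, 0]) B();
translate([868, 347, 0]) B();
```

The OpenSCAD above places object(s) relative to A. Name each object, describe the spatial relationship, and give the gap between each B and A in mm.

Each stool's nearest face is 100 mm from the table's bounding box.

A is a table. B is a stool. Three stools sit around the table at the −y, −x, +x sides. The gap between each stool and the table is 100 mm.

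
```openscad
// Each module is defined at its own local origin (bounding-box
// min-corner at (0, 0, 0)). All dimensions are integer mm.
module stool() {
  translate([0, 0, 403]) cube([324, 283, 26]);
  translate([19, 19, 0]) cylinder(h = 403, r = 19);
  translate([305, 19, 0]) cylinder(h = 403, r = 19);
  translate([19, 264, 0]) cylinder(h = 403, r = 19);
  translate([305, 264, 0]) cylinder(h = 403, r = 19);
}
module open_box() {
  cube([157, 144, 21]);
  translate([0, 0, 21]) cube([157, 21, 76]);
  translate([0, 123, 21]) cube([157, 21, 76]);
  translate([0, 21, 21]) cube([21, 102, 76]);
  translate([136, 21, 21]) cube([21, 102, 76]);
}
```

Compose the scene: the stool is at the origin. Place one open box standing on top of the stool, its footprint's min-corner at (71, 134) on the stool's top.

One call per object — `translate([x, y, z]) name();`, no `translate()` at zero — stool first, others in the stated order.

stool();
translate([71, 134, 429]) open_box();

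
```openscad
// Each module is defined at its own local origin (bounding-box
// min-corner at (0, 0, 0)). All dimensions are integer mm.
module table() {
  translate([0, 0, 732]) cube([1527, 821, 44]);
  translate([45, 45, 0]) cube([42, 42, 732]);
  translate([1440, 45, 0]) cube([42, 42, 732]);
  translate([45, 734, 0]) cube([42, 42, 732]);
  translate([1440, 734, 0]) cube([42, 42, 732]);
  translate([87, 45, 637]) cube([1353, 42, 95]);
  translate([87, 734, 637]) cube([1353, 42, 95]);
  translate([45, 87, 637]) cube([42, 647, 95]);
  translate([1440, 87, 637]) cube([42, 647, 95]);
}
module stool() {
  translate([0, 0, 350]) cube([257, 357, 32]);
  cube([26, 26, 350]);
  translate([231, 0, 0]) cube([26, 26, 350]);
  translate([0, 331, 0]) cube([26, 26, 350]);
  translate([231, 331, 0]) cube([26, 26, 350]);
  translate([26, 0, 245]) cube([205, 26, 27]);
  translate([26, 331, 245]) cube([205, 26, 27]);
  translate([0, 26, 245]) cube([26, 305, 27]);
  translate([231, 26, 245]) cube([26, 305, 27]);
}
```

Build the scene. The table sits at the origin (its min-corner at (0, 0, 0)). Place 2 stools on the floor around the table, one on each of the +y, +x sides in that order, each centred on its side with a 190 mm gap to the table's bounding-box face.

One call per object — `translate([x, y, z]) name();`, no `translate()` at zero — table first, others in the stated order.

table();
translate([635, 1011, 0]) stool();
translate([1717, 232, 0]) stool();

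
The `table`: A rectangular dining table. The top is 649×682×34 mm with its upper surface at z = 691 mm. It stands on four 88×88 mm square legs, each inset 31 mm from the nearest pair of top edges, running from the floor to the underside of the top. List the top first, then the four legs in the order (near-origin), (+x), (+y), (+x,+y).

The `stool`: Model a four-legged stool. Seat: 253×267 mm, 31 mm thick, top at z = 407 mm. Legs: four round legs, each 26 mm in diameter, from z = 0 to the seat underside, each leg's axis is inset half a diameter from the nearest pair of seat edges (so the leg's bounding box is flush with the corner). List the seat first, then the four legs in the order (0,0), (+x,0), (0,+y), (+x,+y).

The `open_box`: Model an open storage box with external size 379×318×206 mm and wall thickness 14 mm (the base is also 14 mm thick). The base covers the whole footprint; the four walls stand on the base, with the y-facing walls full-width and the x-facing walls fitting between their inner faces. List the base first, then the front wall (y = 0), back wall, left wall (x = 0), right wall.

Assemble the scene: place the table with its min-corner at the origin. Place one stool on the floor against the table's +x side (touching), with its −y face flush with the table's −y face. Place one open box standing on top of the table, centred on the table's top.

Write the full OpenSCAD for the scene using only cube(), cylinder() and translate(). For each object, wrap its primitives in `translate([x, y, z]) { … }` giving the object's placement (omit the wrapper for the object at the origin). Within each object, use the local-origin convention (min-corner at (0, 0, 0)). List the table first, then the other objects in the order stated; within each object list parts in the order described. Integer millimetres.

translate([0, 0, 657]) cube([649, 682, 34]);
translate([31, 31, 0]) cube([88, 88, 657]);
translate([530, 31, 0]) cube([88, 88, 657]);
translate([31, 563, 0]) cube([88, 88, 657]);
translate([530, 563, 0]) cube([88, 88, 657]);
translate([649, 0, 0]) {
  translate([0, 0, 376]) cube([253, 267, 31]);
  translate([13, 13, 0]) cylinder(h = 376, r = 13);
  translate([240, 13, 0]) cylinder(h = 376, r = 13);
  translate([13, 254, 0]) cylinder(h = 376, r = 13);
  translate([240, 254, 0]) cylinder(h = 376, r = 13);
}
translate([135, 182, 691]) {
  cube([379, 318, 14]);
  translate([0, 0, 14]) cube([379, 14, 192]);
  translate([0, 304, 14]) cube([379, 14, 192]);
  translate([0, 14, 14]) cube([14, 290, 192]);
  translate([365, 14, 14]) cube([14, 290, 192]);
}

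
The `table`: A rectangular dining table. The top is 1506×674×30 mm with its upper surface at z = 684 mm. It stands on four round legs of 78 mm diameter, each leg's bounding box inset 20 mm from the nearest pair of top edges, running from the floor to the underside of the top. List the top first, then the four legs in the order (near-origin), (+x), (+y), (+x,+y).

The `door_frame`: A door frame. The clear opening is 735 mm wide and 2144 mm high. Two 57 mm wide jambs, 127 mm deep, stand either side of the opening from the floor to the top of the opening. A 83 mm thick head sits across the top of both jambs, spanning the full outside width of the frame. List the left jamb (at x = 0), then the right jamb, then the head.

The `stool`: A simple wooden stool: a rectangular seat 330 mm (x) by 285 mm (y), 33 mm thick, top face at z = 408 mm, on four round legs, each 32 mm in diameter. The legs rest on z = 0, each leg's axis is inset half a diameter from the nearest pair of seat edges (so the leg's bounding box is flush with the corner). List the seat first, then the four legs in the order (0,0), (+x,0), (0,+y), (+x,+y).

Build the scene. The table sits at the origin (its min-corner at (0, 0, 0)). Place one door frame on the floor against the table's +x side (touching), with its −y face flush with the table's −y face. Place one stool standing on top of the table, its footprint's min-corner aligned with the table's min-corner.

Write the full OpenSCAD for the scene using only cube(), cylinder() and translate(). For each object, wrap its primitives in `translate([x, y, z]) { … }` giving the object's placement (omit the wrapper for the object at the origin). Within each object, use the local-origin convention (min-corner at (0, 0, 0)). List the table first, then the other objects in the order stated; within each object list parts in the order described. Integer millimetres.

translate([0, 0, 654]) cube([1506, 674, 30]);
translate([59, 59, 0]) cylinder(h = 654, r = 39);
translate([1447, 59, 0]) cylinder(h = 654, r = 39);
translate([59, 615, 0]) cylinder(h = 654, r = 39);
translate([1447, 615, 0]) cylinder(h = 654, r = 39);
translate([1506, 0, 0]) {
  cube([57, 127, 2144]);
  translate([792, 0, 0]) cube([57, 127, 2144]);
  translate([0, 0, 2144]) cube([849, 127, 83]);
}
translate([0, 0, 684]) {
  translate([0, 0, 375]) cube([330, 285, 33]);
  translate([16, 16, 0]) cylinder(h = 375, r = 16);
  translate([314, 16, 0]) cylinder(h = 375, r = 16);
  translate([16, 269, 0]) cylinder(h = 375, r = 16);
  translate([314, 269, 0]) cylinder(h = 375, r = 16);
}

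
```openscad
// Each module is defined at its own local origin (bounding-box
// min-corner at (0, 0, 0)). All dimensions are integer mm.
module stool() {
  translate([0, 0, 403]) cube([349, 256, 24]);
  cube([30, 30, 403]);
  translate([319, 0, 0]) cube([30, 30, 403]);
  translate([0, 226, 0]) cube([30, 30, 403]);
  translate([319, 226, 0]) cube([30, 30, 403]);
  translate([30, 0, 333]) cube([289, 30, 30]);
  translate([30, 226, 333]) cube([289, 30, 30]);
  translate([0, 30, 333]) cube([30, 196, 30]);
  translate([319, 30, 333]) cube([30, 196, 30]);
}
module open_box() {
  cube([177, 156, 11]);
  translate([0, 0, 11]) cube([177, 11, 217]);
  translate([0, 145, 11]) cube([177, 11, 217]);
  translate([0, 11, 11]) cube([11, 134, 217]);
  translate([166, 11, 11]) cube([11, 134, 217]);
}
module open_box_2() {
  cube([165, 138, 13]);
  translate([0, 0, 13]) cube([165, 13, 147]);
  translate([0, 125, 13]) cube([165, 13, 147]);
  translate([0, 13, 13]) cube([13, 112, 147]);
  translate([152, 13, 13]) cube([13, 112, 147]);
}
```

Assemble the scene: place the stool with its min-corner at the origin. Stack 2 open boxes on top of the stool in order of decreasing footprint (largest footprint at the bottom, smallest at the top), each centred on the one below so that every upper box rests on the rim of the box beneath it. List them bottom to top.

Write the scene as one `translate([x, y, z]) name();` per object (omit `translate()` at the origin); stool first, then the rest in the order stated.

stool();
translate([86, 50, 427]) open_box();
translate([92, 59, 655]) open_box_2();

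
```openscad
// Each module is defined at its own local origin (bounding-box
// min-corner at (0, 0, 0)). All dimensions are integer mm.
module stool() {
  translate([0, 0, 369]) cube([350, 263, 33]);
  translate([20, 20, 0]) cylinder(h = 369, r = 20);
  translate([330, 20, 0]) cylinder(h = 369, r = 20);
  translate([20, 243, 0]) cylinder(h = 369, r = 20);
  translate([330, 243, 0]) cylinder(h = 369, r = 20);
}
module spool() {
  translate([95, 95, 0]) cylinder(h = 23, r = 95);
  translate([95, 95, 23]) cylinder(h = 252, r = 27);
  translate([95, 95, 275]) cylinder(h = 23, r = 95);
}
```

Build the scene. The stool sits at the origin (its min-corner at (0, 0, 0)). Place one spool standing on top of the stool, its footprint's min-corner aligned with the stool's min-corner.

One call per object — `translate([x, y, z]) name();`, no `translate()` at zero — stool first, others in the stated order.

stool();
translate([0, 0, 402]) spool();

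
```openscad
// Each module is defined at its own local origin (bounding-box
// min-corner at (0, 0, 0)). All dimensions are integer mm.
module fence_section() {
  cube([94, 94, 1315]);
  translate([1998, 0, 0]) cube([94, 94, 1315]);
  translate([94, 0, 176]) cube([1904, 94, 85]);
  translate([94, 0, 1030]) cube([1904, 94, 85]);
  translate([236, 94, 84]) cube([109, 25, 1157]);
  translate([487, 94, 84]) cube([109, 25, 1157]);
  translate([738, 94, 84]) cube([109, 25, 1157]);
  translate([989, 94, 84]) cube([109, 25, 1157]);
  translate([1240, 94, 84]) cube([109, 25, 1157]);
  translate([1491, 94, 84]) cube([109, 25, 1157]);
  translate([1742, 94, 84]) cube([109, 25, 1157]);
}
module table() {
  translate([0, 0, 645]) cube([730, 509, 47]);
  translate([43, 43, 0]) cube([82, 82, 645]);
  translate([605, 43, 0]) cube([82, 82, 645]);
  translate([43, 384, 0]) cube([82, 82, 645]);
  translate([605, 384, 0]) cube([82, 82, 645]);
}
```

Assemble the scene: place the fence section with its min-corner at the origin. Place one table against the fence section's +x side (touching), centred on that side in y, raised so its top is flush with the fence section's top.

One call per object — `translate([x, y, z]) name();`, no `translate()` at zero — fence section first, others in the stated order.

fence_section();
translate([2092, -195, 623]) table();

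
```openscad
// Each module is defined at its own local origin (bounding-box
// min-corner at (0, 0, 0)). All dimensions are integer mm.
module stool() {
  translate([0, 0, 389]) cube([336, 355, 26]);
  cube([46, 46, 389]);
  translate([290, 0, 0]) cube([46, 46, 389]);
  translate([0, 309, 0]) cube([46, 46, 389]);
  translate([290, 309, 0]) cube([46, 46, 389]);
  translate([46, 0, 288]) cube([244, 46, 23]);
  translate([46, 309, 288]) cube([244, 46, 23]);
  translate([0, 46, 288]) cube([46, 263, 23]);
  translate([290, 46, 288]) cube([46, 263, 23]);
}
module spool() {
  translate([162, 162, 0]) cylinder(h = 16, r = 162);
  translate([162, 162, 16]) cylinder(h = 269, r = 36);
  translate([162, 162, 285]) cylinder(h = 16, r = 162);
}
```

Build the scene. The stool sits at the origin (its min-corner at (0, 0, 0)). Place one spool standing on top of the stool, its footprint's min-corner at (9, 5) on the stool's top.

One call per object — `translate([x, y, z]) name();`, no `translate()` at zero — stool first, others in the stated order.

stool();
translate([9, 5, 415]) spool();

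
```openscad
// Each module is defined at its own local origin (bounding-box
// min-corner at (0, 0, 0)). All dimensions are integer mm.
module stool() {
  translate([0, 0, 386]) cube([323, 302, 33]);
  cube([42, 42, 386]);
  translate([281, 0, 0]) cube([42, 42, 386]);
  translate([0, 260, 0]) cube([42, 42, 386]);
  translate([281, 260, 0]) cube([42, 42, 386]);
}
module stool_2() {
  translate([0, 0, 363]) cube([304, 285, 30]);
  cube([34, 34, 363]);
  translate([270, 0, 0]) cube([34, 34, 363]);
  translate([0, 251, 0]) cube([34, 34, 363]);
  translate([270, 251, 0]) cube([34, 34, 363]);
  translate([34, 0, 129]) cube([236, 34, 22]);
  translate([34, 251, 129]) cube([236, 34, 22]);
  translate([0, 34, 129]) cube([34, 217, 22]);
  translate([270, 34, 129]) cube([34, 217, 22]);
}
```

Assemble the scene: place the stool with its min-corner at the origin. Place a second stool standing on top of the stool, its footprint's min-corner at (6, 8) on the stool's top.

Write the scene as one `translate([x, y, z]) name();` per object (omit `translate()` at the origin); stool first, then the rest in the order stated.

stool();
translate([6, 8, 419]) stool_2();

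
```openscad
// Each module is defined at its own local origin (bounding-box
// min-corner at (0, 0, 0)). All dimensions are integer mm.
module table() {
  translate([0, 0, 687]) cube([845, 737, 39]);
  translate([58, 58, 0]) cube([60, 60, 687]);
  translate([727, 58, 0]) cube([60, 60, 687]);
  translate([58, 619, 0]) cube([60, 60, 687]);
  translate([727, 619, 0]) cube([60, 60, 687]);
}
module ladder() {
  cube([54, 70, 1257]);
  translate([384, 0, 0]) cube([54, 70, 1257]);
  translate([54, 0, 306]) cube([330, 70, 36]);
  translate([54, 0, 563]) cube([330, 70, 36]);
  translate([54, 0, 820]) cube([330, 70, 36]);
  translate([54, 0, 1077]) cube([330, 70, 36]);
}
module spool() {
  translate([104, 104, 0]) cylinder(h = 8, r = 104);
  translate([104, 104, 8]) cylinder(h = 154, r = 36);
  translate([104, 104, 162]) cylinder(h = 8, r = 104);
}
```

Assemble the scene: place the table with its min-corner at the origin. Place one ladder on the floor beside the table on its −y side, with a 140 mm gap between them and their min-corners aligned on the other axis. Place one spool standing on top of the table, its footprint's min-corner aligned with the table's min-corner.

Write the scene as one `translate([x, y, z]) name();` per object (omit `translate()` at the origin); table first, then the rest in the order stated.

table();
translate([0, -210, 0]) ladder();
translate([0, 0, 726]) spool();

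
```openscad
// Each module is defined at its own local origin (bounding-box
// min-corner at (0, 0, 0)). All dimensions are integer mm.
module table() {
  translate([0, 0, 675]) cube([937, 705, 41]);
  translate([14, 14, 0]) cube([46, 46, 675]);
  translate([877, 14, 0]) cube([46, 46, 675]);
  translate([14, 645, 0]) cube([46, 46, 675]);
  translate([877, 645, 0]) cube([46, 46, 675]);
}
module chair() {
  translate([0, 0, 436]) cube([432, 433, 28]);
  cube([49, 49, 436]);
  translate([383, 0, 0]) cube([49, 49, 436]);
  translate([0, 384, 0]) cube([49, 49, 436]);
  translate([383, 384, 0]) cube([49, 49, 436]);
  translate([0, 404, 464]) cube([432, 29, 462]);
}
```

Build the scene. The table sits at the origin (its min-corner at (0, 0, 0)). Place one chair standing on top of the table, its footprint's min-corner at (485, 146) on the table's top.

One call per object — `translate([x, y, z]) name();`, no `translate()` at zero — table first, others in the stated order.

table();
translate([485, 146, 716]) chair();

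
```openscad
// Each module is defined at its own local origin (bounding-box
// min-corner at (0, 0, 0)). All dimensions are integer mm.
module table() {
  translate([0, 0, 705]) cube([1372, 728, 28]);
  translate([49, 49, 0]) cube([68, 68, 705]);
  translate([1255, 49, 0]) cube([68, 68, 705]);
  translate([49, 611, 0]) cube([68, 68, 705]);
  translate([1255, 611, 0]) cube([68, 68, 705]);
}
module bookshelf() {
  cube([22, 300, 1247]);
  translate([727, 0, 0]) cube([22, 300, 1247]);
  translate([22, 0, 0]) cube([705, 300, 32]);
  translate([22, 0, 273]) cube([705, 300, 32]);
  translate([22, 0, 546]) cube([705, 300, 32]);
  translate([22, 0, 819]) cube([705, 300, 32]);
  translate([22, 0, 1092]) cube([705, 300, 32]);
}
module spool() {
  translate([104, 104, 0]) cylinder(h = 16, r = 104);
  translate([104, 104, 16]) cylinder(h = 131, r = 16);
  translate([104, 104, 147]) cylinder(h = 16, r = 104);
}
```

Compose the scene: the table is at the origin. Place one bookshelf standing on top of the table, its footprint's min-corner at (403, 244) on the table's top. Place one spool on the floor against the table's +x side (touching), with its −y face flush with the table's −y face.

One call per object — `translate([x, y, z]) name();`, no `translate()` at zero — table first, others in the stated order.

table();
translate([403, 244, 733]) bookshelf();
translate([1372, 0, 0]) spool();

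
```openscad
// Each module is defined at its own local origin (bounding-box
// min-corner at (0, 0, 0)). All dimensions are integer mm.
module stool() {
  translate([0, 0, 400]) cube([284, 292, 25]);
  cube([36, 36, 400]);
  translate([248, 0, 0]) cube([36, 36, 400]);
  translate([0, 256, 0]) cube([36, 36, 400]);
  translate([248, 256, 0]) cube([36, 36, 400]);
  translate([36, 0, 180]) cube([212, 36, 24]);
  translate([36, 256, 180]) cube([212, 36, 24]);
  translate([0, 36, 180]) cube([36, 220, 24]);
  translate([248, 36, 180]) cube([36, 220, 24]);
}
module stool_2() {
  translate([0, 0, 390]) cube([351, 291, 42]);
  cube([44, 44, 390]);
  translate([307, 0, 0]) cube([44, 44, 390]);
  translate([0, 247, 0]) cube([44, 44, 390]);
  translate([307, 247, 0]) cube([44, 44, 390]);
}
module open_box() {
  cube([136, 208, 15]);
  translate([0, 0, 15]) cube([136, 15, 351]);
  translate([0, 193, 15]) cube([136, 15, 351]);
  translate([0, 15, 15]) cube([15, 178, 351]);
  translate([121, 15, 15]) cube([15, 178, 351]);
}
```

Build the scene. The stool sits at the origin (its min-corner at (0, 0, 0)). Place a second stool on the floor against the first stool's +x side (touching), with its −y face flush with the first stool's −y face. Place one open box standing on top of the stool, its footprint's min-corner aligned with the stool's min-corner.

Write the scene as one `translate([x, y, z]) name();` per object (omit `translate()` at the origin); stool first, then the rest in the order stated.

stool();
translate([284, 0, 0]) stool_2();
translate([0, 0, 425]) open_box();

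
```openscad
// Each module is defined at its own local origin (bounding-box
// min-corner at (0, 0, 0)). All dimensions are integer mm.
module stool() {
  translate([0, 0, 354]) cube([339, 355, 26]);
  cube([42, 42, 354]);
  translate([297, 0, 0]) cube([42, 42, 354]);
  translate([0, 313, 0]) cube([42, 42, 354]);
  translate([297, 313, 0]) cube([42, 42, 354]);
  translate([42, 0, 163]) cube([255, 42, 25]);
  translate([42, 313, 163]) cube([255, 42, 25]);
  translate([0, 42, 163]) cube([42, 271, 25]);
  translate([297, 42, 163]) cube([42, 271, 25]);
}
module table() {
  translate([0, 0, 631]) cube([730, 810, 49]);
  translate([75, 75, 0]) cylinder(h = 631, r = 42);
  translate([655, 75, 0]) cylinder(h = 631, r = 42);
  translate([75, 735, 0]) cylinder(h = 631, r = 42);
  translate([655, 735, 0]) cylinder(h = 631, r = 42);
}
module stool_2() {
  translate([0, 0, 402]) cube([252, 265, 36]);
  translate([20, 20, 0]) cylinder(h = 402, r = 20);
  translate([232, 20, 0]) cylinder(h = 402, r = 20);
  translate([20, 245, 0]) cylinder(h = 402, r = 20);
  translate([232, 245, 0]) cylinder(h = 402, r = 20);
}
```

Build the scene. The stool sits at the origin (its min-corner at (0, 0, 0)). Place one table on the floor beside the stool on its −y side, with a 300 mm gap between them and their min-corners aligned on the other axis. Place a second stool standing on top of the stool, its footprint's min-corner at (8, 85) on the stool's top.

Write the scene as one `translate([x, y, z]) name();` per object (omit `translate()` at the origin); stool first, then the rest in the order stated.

stool();
translate([0, -1110, 0]) table();
translate([8, 85, 380]) stool_2();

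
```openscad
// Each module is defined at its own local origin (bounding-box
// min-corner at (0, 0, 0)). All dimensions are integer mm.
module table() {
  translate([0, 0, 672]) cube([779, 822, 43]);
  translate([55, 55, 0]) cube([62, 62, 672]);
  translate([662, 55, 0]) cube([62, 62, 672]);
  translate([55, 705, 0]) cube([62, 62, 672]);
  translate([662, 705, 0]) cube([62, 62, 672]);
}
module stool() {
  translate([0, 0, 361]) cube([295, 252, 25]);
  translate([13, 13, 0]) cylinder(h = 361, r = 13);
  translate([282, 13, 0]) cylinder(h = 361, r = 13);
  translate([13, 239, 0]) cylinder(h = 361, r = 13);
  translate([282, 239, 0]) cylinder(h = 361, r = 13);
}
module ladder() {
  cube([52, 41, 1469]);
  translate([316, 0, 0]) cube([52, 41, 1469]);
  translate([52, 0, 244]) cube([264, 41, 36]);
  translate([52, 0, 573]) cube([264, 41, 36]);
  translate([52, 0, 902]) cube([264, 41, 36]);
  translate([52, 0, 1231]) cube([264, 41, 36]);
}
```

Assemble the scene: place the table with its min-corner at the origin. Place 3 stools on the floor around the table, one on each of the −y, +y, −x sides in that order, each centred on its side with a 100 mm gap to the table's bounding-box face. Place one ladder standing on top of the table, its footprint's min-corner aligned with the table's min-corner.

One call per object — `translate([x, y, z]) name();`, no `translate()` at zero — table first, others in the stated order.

table();
translate([242, -352, 0]) stool();
translate([242, 922, 0]) stool();
translate([-395, 285, 0]) stool();
translate([0, 0, 715]) ladder();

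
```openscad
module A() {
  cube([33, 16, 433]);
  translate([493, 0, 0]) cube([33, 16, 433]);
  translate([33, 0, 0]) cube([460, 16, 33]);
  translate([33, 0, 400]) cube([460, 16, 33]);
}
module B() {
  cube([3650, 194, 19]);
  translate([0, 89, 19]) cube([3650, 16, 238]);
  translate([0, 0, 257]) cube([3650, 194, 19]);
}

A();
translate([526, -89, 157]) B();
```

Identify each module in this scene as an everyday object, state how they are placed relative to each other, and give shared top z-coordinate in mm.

Both tops at z = 433 mm.

A is a picture frame. B is an I-beam. The I-beam is beside the picture frame with their tops flush at z = 433. The shared top z-coordinate is 433 mm.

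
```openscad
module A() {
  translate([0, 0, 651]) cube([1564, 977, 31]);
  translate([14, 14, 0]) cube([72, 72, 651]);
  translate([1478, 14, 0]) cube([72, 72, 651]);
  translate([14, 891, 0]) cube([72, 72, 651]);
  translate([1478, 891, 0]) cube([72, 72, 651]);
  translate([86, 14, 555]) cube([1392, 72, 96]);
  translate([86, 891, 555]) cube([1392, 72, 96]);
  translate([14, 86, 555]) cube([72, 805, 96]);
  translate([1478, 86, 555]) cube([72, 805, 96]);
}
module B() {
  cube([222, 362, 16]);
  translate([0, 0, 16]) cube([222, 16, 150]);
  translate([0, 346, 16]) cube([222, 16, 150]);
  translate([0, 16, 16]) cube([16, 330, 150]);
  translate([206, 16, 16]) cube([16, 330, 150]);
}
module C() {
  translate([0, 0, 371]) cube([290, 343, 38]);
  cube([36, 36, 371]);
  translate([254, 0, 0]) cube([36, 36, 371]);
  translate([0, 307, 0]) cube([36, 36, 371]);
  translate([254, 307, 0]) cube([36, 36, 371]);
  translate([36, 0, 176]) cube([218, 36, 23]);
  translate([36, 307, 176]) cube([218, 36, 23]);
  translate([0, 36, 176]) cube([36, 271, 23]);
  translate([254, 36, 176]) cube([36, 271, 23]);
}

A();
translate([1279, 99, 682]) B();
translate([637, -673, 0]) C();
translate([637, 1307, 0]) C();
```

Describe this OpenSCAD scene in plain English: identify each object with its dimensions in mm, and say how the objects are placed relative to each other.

A is a table with a 1564×977 mm rectangular top, 31 mm thick, top surface at z = 682 mm, supported by four 72×72 mm square legs, each inset 14 mm from the nearest pair of top edges, running from the floor. Four apron rails, 72 mm thick and 96 mm tall, run between adjacent legs with their top edges flush with the underside of the top and their outer faces flush with the legs' outer faces.

B is an open-topped rectangular box: outside dimensions 222×362×166 mm, with a uniform wall and base thickness of 16 mm. The base is a full 222×362 slab on the floor; four walls sit on top of the base. The front and back walls (the −y and +y sides) span the full width; the two side walls fit between them.

C is a four-legged stool. The seat is a 290×343×38 mm slab whose top surface is at z = 409 mm; four square legs, each 36×36 mm in cross-section, run from the floor (z = 0) to the underside of the seat, each flush with a corner of the seat. Four stretchers, 36 mm wide and 23 mm tall, connect adjacent legs with their undersides at z = 176 mm, each running between the inner faces of the legs it joins and aligned with the legs' outer faces on the other axis.

The open box is on top of the table. Two stools sit around the table at the −y, +y sides.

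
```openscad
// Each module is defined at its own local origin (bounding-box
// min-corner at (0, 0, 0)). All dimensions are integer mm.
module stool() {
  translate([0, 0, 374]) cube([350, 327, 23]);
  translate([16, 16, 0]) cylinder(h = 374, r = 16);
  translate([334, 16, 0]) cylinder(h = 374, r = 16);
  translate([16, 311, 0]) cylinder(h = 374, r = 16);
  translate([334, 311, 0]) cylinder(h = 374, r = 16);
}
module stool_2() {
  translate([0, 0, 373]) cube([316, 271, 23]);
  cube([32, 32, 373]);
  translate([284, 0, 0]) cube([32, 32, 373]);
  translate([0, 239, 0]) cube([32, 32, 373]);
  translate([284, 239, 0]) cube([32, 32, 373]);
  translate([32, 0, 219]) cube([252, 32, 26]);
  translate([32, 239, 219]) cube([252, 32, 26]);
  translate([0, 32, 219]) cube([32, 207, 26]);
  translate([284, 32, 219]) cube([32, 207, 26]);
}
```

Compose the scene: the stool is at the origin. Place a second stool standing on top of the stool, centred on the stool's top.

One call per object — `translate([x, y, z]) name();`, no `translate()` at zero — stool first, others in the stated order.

stool();
translate([17, 28, 397]) stool_2();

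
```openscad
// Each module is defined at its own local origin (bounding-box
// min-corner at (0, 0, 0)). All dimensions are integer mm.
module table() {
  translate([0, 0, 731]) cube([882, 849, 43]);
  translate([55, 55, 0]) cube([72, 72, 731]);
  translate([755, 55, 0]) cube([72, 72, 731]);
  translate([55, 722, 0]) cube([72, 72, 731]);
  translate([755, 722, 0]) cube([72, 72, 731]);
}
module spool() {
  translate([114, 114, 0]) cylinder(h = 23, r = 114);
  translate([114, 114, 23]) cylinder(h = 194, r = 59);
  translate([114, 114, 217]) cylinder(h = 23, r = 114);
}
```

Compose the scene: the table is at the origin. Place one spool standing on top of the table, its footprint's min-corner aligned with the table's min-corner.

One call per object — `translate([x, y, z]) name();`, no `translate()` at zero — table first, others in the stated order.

table();
translate([0, 0, 774]) spool();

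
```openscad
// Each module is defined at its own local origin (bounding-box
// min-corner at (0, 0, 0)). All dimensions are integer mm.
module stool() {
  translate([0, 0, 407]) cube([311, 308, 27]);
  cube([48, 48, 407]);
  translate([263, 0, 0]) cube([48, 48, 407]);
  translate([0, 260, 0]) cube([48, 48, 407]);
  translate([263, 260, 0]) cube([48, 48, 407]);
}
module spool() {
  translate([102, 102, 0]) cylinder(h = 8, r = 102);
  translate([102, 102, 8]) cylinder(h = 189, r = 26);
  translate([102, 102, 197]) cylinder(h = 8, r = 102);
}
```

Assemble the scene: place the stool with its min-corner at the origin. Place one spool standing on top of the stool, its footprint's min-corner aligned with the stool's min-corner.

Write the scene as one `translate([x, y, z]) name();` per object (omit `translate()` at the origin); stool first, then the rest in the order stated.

stool();
translate([0, 0, 434]) spool();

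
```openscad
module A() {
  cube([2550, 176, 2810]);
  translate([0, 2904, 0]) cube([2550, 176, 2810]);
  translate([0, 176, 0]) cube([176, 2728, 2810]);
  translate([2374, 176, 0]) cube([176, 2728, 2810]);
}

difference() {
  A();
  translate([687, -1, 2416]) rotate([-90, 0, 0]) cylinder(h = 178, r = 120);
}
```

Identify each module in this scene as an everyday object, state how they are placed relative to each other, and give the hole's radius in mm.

The subtracted cylinder has r = 120 mm.

A is a house frame. The house frame has a circular hole through its front wall. The hole's radius is 120 mm.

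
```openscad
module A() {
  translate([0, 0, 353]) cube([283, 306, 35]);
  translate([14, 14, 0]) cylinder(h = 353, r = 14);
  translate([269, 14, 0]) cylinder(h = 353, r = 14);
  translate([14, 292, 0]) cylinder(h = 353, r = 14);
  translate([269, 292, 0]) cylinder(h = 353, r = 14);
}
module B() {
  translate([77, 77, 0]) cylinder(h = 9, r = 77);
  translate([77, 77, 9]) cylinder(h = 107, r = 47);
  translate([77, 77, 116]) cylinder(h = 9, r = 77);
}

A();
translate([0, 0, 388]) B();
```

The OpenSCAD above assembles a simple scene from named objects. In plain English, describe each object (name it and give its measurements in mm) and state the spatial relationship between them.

A is a four-legged stool. The seat is 283×306 mm, 35 mm thick, top at z = 388 mm. It stands on four round legs, each 28 mm in diameter, from z = 0 to the seat underside, each leg's axis is inset half a diameter from the nearest pair of seat edges (so the leg's bounding box is flush with the corner).

B is a spool: two coaxial disc flanges of radius 77 mm and thickness 9 mm, joined by a core cylinder of radius 47 mm and height 107 mm. The lower flange rests on z = 0 and the three cylinders share a vertical axis.

The spool is on top of the stool.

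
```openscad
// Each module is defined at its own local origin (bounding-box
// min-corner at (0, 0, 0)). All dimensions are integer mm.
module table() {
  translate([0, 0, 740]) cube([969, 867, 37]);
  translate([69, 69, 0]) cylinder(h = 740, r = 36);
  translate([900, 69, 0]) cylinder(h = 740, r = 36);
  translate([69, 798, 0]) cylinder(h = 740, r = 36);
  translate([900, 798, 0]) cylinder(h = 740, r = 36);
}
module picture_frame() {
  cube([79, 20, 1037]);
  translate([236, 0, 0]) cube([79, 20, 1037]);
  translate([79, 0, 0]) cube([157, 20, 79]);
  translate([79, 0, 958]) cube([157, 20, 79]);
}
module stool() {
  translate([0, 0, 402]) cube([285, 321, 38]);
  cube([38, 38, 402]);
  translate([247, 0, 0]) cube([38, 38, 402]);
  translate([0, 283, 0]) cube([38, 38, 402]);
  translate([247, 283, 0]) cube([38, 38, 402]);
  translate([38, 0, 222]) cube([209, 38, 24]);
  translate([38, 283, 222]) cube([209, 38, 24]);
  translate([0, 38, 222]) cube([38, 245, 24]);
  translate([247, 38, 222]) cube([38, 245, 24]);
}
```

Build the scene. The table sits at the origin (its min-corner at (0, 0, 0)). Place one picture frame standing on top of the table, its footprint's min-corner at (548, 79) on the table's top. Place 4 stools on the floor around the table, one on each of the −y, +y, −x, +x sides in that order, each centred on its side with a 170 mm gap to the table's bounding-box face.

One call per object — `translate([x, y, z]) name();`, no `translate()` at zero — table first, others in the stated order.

table();
translate([548, 79, 777]) picture_frame();
translate([342, -491, 0]) stool();
translate([342, 1037, 0]) stool();
translate([-455, 273, 0]) stool();
translate([1139, 273, 0]) stool();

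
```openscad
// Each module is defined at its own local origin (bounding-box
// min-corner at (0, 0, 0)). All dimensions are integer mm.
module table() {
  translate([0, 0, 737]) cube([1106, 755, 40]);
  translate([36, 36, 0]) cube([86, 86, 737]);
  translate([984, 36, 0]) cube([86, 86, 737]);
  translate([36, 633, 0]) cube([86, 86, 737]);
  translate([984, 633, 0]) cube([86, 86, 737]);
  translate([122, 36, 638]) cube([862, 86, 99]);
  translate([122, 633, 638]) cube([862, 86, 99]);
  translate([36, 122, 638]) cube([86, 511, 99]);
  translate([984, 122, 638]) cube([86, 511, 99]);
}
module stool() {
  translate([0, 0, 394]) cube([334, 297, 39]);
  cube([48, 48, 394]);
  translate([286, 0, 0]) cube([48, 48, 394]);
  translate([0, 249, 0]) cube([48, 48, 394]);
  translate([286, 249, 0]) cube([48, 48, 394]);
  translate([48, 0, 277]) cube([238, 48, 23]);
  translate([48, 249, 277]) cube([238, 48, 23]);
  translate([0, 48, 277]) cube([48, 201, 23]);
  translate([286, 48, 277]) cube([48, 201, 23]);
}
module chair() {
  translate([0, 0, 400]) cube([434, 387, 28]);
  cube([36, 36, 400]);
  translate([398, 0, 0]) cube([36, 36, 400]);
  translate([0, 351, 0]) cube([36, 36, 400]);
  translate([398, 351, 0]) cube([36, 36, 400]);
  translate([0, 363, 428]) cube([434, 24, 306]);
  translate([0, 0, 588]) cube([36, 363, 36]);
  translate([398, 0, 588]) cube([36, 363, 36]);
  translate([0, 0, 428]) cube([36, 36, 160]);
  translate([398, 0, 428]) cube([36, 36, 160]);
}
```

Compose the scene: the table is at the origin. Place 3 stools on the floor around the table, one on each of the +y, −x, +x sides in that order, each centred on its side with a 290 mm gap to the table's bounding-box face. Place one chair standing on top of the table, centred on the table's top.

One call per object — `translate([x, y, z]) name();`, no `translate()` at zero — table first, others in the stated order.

table();
translate([386, 1045, 0]) stool();
translate([-624, 229, 0]) stool();
translate([1396, 229, 0]) stool();
translate([336, 184, 777]) chair();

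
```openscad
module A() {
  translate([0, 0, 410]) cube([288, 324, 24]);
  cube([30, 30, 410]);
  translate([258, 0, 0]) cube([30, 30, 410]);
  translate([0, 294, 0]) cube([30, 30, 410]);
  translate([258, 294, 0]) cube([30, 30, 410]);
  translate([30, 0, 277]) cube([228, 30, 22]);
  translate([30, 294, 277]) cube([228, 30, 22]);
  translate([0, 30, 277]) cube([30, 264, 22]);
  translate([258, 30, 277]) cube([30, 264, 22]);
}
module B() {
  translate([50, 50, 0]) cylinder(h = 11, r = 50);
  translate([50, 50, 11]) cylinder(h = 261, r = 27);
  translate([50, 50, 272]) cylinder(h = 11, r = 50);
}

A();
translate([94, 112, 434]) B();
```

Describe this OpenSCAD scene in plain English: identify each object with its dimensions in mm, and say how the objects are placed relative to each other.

A is a four-legged stool. The seat is a 288×324×24 mm slab whose top surface is at z = 434 mm; four square legs, each 30×30 mm in cross-section, run from the floor (z = 0) to the underside of the seat, each flush with a corner of the seat. Four stretchers, 30 mm wide and 22 mm tall, connect adjacent legs with their undersides at z = 277 mm, each running between the inner faces of the legs it joins and aligned with the legs' outer faces on the other axis.

B is a spool: two coaxial disc flanges of radius 50 mm and thickness 11 mm, joined by a core cylinder of radius 27 mm and height 261 mm. The lower flange rests on z = 0 and the three cylinders share a vertical axis.

The spool is on top of the stool, centred.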